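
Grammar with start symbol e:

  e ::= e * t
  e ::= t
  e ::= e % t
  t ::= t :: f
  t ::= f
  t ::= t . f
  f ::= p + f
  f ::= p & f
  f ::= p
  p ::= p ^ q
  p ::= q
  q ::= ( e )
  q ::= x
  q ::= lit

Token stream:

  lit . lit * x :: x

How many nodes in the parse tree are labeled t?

[e [e [t [t [f [p [q lit]]]] . [f [p [q lit]]]]] * [t [t [f [p [q x]]]] :: [f [p [q x]]]]]

4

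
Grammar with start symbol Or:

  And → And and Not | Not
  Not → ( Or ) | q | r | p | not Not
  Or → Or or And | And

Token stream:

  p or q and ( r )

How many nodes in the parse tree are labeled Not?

[Or [Or [And [Not p]]] or [And [And [Not q]] and [Not ( [Or [And [Not r]]] )]]]

4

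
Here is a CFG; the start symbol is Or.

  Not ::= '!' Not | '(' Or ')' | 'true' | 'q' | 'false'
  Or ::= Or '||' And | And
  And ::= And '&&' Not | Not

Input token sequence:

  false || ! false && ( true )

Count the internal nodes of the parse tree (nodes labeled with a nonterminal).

[Or [Or [And [Not false]]] || [And [And [Not ! [Not false]]] && [Not ( [Or [And [Not true]]] )]]]

12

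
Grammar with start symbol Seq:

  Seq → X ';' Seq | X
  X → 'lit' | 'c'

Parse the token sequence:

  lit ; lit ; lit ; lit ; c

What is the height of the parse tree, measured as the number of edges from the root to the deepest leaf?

[Seq [X lit] ; [Seq [X lit] ; [Seq [X lit] ; [Seq [X lit] ; [Seq [X c]]]]]]

6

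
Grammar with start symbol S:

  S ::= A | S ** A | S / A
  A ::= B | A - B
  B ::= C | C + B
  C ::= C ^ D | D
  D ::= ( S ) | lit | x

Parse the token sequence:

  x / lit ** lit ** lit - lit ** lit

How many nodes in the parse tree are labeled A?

6

[S [S [S [S [S [A [B [C [D x]]]]] / [A [B [C [D lit]]]]] ** [A [B [C [D lit]]]]] ** [A [A [B [C [D lit]]]] - [B [C [D lit]]]]] ** [A [B [C [D lit]]]]]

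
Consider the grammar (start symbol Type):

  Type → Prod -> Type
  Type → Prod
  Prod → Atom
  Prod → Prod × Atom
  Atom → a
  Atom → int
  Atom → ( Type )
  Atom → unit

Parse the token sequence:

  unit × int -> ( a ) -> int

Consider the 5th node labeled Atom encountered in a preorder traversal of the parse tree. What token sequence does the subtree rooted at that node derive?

int

[Type [Prod [Prod [Atom unit]] × [Atom int]] -> [Type [Prod [Atom ( [Type [Prod [Atom a]]] )]] -> [Type [Prod [Atom int]]]]]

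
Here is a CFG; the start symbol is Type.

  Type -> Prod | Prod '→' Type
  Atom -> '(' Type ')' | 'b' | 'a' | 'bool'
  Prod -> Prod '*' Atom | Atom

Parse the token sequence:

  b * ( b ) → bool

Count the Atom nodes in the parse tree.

[Type [Prod [Prod [Atom b]] * [Atom ( [Type [Prod [Atom b]]] )]] → [Type [Prod [Atom bool]]]]

4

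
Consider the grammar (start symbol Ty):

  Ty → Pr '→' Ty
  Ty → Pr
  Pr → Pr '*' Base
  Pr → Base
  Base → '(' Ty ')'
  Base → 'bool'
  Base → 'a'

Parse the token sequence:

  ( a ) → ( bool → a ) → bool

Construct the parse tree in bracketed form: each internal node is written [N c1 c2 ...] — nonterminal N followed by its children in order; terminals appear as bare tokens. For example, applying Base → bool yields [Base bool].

[Ty [Pr [Base ( [Ty [Pr [Base a]]] )]] → [Ty [Pr [Base ( [Ty [Pr [Base bool]] → [Ty [Pr [Base a]]]] )]] → [Ty [Pr [Base bool]]]]]

Ty
Pr → Ty
Base → Ty
( Ty ) → Ty
( Pr ) → Ty
( Base ) → Ty
( a ) → Ty
( a ) → Pr → Ty
( a ) → Base → Ty
( a ) → ( Ty ) → Ty
( a ) → ( Pr → Ty ) → Ty
( a ) → ( Base → Ty ) → Ty
( a ) → ( bool → Ty ) → Ty
( a ) → ( bool → Pr ) → Ty
( a ) → ( bool → Base ) → Ty
( a ) → ( bool → a ) → Ty
( a ) → ( bool → a ) → Pr
( a ) → ( bool → a ) → Base
( a ) → ( bool → a ) → bool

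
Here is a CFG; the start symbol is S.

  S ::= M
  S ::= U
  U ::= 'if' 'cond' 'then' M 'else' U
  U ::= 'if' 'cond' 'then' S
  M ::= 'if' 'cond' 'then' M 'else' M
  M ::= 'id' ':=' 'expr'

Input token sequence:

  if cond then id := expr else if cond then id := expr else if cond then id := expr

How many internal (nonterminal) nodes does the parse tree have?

8

[S [U if cond then [M id := expr] else [U if cond then [M id := expr] else [U if cond then [S [M id := expr]]]]]]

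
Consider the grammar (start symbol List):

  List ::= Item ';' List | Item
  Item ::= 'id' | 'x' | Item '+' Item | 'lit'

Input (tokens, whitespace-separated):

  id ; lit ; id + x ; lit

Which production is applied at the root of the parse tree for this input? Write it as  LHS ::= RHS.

[List [Item id] ; [List [Item lit] ; [List [Item [Item id] + [Item x]] ; [List [Item lit]]]]]

List ::= Item ';' List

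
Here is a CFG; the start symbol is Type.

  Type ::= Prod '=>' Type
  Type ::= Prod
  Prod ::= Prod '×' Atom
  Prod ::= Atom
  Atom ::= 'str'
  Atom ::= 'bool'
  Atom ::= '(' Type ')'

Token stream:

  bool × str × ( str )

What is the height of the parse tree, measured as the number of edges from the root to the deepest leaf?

6

[Type [Prod [Prod [Prod [Atom bool]] × [Atom str]] × [Atom ( [Type [Prod [Atom str]]] )]]]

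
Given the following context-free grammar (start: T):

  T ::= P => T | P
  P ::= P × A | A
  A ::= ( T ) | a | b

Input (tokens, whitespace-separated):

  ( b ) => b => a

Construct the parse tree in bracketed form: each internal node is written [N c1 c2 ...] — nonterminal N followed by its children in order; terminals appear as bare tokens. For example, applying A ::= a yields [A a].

T
P => T
A => T
( T ) => T
( P ) => T
( A ) => T
( b ) => T
( b ) => P => T
( b ) => A => T
( b ) => b => T
( b ) => b => P
( b ) => b => A
( b ) => b => a

[T [P [A ( [T [P [A b]]] )]] => [T [P [A b]] => [T [P [A a]]]]]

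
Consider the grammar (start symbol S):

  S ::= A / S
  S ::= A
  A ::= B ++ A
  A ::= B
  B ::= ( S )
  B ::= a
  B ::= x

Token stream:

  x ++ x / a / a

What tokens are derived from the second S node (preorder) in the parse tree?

a / a

[S [A [B x] ++ [A [B x]]] / [S [A [B a]] / [S [A [B a]]]]]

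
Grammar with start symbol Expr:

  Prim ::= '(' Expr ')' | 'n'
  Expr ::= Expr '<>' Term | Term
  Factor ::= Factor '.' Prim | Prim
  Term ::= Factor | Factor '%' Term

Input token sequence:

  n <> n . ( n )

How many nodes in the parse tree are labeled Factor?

4

[Expr [Expr [Term [Factor [Prim n]]]] <> [Term [Factor [Factor [Prim n]] . [Prim ( [Expr [Term [Factor [Prim n]]]] )]]]]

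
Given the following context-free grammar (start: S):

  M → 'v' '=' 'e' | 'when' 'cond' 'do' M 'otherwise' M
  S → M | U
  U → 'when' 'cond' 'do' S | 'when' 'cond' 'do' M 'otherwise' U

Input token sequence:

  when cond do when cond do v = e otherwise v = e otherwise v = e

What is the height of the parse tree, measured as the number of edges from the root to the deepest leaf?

4

[S [M when cond do [M when cond do [M v = e] otherwise [M v = e]] otherwise [M v = e]]]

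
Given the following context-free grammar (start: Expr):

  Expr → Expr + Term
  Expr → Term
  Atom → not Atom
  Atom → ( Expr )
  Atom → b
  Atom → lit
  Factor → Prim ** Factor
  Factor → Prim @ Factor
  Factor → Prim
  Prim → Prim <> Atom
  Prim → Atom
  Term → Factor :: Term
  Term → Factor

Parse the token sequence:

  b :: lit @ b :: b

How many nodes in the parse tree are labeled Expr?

1

[Expr [Term [Factor [Prim [Atom b]]] :: [Term [Factor [Prim [Atom lit]] @ [Factor [Prim [Atom b]]]] :: [Term [Factor [Prim [Atom b]]]]]]]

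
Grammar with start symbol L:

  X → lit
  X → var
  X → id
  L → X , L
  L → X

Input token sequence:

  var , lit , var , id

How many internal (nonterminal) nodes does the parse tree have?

8

[L [X var] , [L [X lit] , [L [X var] , [L [X id]]]]]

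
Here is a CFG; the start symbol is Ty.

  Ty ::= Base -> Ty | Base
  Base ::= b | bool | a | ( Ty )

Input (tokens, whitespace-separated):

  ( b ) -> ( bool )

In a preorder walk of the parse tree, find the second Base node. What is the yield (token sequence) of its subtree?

[Ty [Base ( [Ty [Base b]] )] -> [Ty [Base ( [Ty [Base bool]] )]]]

b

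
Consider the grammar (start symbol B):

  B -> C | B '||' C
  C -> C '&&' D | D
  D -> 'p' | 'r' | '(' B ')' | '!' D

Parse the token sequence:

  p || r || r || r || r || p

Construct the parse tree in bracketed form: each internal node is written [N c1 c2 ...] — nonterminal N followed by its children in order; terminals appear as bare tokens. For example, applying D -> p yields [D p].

B
B || C
B || C || C
B || C || C || C
B || C || C || C || C
B || C || C || C || C || C
C || C || C || C || C || C
D || C || C || C || C || C
p || C || C || C || C || C
p || D || C || C || C || C
p || r || C || C || C || C
p || r || D || C || C || C
p || r || r || C || C || C
p || r || r || D || C || C
p || r || r || r || C || C
p || r || r || r || D || C
p || r || r || r || r || C
p || r || r || r || r || D
p || r || r || r || r || p

[B [B [B [B [B [B [C [D p]]] || [C [D r]]] || [C [D r]]] || [C [D r]]] || [C [D r]]] || [C [D p]]]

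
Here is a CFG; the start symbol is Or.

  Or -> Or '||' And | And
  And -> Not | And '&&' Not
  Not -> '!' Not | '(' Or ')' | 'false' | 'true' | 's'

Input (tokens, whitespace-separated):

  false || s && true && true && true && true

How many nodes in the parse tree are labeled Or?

[Or [Or [And [Not false]]] || [And [And [And [And [And [Not s]] && [Not true]] && [Not true]] && [Not true]] && [Not true]]]

2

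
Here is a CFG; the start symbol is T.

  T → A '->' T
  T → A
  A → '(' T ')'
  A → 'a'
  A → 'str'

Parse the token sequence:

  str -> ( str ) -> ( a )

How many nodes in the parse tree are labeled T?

5

[T [A str] -> [T [A ( [T [A str]] )] -> [T [A ( [T [A a]] )]]]]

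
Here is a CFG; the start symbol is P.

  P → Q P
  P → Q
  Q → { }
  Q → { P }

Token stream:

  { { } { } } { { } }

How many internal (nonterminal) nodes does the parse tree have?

[P [Q { [P [Q { }] [P [Q { }]]] }] [P [Q { [P [Q { }]] }]]]

10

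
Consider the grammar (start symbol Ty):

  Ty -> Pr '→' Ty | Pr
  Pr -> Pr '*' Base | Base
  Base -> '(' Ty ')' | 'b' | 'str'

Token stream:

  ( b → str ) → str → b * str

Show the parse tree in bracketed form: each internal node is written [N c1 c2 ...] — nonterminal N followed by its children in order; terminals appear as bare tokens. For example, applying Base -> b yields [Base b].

[Ty [Pr [Base ( [Ty [Pr [Base b]] → [Ty [Pr [Base str]]]] )]] → [Ty [Pr [Base str]] → [Ty [Pr [Pr [Base b]] * [Base str]]]]]

Ty
Pr → Ty
Base → Ty
( Ty ) → Ty
( Pr → Ty ) → Ty
( Base → Ty ) → Ty
( b → Ty ) → Ty
( b → Pr ) → Ty
( b → Base ) → Ty
( b → str ) → Ty
( b → str ) → Pr → Ty
( b → str ) → Base → Ty
( b → str ) → str → Ty
( b → str ) → str → Pr
( b → str ) → str → Pr * Base
( b → str ) → str → Base * Base
( b → str ) → str → b * Base
( b → str ) → str → b * str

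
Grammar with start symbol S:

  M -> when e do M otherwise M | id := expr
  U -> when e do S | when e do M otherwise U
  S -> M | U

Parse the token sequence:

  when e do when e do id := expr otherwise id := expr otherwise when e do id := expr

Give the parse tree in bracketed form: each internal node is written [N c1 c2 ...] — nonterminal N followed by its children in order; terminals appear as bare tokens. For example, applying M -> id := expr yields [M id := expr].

[S [U when e do [M when e do [M id := expr] otherwise [M id := expr]] otherwise [U when e do [S [M id := expr]]]]]

S
U
when e do M otherwise U
when e do when e do M otherwise M otherwise U
when e do when e do id := expr otherwise M otherwise U
when e do when e do id := expr otherwise id := expr otherwise U
when e do when e do id := expr otherwise id := expr otherwise when e do S
when e do when e do id := expr otherwise id := expr otherwise when e do M
when e do when e do id := expr otherwise id := expr otherwise when e do id := expr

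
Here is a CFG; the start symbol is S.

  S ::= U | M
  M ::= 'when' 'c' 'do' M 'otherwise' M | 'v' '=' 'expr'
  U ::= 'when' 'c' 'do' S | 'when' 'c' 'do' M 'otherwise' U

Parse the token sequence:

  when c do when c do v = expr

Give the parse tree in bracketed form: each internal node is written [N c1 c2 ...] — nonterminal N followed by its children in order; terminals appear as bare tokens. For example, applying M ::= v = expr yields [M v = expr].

S
U
when c do S
when c do U
when c do when c do S
when c do when c do M
when c do when c do v = expr

[S [U when c do [S [U when c do [S [M v = expr]]]]]]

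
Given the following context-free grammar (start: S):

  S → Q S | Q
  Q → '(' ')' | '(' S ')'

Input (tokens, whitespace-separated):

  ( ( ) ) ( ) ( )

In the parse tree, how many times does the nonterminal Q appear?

[S [Q ( [S [Q ( )]] )] [S [Q ( )] [S [Q ( )]]]]

4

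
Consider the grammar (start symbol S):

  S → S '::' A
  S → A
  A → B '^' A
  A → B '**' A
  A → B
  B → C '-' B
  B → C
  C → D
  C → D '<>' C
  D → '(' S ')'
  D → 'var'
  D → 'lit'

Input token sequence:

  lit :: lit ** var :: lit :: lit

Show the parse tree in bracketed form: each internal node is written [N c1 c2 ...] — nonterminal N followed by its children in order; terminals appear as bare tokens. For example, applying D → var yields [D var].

[S [S [S [S [A [B [C [D lit]]]]] :: [A [B [C [D lit]]] ** [A [B [C [D var]]]]]] :: [A [B [C [D lit]]]]] :: [A [B [C [D lit]]]]]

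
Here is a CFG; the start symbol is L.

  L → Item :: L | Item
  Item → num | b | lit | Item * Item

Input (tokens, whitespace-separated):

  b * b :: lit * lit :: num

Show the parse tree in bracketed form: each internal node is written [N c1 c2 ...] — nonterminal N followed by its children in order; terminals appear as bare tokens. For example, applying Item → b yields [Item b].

L
Item :: L
Item * Item :: L
b * Item :: L
b * b :: L
b * b :: Item :: L
b * b :: Item * Item :: L
b * b :: lit * Item :: L
b * b :: lit * lit :: L
b * b :: lit * lit :: Item
b * b :: lit * lit :: num

[L [Item [Item b] * [Item b]] :: [L [Item [Item lit] * [Item lit]] :: [L [Item num]]]]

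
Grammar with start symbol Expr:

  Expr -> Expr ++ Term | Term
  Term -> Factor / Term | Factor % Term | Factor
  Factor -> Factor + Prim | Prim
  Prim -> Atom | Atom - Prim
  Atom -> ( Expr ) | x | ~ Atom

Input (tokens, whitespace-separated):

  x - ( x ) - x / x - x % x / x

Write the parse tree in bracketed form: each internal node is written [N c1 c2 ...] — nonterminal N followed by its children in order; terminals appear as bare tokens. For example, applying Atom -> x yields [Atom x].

[Expr [Term [Factor [Prim [Atom x] - [Prim [Atom ( [Expr [Term [Factor [Prim [Atom x]]]]] )] - [Prim [Atom x]]]]] / [Term [Factor [Prim [Atom x] - [Prim [Atom x]]]] % [Term [Factor [Prim [Atom x]]] / [Term [Factor [Prim [Atom x]]]]]]]]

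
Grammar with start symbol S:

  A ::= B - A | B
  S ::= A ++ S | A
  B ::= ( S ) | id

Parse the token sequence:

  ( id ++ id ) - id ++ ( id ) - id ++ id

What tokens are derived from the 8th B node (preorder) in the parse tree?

id

[S [A [B ( [S [A [B id]] ++ [S [A [B id]]]] )] - [A [B id]]] ++ [S [A [B ( [S [A [B id]]] )] - [A [B id]]] ++ [S [A [B id]]]]]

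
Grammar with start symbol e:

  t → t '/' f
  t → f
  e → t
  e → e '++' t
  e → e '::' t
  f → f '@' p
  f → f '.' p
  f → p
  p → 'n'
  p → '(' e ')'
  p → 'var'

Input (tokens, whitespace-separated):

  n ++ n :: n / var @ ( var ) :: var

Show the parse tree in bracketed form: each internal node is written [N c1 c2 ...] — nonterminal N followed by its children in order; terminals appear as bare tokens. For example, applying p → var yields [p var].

[e [e [e [e [t [f [p n]]]] ++ [t [f [p n]]]] :: [t [t [f [p n]]] / [f [f [p var]] @ [p ( [e [t [f [p var]]]] )]]]] :: [t [f [p var]]]]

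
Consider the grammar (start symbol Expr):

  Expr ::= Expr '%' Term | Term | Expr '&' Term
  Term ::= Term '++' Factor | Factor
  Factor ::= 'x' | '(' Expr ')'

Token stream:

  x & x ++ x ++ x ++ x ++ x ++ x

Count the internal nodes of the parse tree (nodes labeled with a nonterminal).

16

[Expr [Expr [Term [Factor x]]] & [Term [Term [Term [Term [Term [Term [Factor x]] ++ [Factor x]] ++ [Factor x]] ++ [Factor x]] ++ [Factor x]] ++ [Factor x]]]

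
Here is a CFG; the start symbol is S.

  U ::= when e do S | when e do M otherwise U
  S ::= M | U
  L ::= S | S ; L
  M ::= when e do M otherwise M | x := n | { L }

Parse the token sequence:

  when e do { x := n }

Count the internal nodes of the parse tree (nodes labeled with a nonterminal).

[S [U when e do [S [M { [L [S [M x := n]]] }]]]]

7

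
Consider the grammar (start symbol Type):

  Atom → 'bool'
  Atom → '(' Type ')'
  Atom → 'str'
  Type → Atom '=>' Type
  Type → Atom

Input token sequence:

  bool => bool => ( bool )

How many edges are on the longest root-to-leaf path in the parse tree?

[Type [Atom bool] => [Type [Atom bool] => [Type [Atom ( [Type [Atom bool]] )]]]]

6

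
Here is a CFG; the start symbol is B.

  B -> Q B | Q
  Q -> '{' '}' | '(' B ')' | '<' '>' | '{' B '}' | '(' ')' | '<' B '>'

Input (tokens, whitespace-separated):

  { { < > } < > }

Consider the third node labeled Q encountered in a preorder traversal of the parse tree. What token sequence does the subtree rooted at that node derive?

< >

[B [Q { [B [Q { [B [Q < >]] }] [B [Q < >]]] }]]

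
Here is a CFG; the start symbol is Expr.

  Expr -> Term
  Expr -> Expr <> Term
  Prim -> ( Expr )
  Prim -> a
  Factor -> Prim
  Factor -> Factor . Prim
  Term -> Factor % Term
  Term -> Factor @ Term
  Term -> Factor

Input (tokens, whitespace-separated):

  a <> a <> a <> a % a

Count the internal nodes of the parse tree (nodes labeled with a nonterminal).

[Expr [Expr [Expr [Expr [Term [Factor [Prim a]]]] <> [Term [Factor [Prim a]]]] <> [Term [Factor [Prim a]]]] <> [Term [Factor [Prim a]] % [Term [Factor [Prim a]]]]]

19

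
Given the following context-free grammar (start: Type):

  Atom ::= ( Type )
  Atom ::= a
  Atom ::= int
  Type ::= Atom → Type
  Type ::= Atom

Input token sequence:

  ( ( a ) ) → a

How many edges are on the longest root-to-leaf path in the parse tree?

[Type [Atom ( [Type [Atom ( [Type [Atom a]] )]] )] → [Type [Atom a]]]

6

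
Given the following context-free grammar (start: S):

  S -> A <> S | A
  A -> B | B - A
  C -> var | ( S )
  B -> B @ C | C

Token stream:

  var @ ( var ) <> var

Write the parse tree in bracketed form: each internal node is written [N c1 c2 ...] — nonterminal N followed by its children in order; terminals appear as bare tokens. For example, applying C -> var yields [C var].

[S [A [B [B [C var]] @ [C ( [S [A [B [C var]]]] )]]] <> [S [A [B [C var]]]]]

S
A <> S
B <> S
B @ C <> S
C @ C <> S
var @ C <> S
var @ ( S ) <> S
var @ ( A ) <> S
var @ ( B ) <> S
var @ ( C ) <> S
var @ ( var ) <> S
var @ ( var ) <> A
var @ ( var ) <> B
var @ ( var ) <> C
var @ ( var ) <> var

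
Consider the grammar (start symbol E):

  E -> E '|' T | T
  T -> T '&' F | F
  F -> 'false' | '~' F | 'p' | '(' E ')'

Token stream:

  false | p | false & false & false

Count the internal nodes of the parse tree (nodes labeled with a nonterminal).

[E [E [E [T [F false]]] | [T [F p]]] | [T [T [T [F false]] & [F false]] & [F false]]]

13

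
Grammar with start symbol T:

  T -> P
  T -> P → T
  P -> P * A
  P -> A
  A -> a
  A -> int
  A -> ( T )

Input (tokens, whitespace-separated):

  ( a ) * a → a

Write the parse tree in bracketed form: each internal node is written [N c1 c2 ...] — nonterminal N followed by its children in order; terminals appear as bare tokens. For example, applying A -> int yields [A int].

T
P → T
P * A → T
A * A → T
( T ) * A → T
( P ) * A → T
( A ) * A → T
( a ) * A → T
( a ) * a → T
( a ) * a → P
( a ) * a → A
( a ) * a → a

[T [P [P [A ( [T [P [A a]]] )]] * [A a]] → [T [P [A a]]]]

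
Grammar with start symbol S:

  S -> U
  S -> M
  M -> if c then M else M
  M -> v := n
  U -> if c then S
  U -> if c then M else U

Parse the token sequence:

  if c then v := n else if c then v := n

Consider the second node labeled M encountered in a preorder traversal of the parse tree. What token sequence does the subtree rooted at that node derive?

v := n

[S [U if c then [M v := n] else [U if c then [S [M v := n]]]]]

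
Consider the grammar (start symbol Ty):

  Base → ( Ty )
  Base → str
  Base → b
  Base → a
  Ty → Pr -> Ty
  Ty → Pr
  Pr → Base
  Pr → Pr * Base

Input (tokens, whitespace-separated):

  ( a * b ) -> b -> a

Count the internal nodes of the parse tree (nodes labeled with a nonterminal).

[Ty [Pr [Base ( [Ty [Pr [Pr [Base a]] * [Base b]]] )]] -> [Ty [Pr [Base b]] -> [Ty [Pr [Base a]]]]]

14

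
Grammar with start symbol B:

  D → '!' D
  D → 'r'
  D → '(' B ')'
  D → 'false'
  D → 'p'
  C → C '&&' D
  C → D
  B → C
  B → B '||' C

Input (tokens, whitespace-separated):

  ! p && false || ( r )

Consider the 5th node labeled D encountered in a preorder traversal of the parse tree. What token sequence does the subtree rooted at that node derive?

r

[B [B [C [C [D ! [D p]]] && [D false]]] || [C [D ( [B [C [D r]]] )]]]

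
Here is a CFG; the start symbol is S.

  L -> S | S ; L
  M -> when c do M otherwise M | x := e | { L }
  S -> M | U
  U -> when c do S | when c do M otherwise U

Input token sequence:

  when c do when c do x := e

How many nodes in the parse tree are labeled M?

[S [U when c do [S [U when c do [S [M x := e]]]]]]

1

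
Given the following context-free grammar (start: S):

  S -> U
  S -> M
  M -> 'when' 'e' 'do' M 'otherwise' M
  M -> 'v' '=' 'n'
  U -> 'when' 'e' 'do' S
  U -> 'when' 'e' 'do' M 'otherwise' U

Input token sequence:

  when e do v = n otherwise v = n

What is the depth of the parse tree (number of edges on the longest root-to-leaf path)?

3

[S [M when e do [M v = n] otherwise [M v = n]]]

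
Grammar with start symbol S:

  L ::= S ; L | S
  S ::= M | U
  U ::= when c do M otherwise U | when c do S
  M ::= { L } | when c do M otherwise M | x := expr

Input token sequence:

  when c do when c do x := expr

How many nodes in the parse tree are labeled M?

[S [U when c do [S [U when c do [S [M x := expr]]]]]]

1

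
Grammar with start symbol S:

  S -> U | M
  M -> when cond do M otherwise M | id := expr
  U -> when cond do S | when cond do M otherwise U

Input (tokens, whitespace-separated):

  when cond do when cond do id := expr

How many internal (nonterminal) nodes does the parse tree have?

[S [U when cond do [S [U when cond do [S [M id := expr]]]]]]

6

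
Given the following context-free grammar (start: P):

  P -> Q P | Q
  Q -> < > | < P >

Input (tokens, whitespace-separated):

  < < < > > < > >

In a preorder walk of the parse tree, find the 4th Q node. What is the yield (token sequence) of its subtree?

[P [Q < [P [Q < [P [Q < >]] >] [P [Q < >]]] >]]

< >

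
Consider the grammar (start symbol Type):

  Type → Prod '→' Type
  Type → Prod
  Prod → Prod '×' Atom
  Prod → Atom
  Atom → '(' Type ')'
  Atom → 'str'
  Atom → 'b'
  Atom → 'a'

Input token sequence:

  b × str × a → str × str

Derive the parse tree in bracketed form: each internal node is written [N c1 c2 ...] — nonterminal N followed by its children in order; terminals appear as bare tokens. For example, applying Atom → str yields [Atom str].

[Type [Prod [Prod [Prod [Atom b]] × [Atom str]] × [Atom a]] → [Type [Prod [Prod [Atom str]] × [Atom str]]]]

Type
Prod → Type
Prod × Atom → Type
Prod × Atom × Atom → Type
Atom × Atom × Atom → Type
b × Atom × Atom → Type
b × str × Atom → Type
b × str × a → Type
b × str × a → Prod
b × str × a → Prod × Atom
b × str × a → Atom × Atom
b × str × a → str × Atom
b × str × a → str × str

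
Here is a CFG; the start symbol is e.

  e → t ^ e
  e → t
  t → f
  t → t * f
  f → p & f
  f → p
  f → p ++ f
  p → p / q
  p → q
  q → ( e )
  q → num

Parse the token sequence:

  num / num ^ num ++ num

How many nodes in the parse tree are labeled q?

4

[e [t [f [p [p [q num]] / [q num]]]] ^ [e [t [f [p [q num]] ++ [f [p [q num]]]]]]]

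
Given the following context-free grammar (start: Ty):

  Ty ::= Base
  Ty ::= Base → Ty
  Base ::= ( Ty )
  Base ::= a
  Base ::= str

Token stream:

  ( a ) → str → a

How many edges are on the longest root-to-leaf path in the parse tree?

4

[Ty [Base ( [Ty [Base a]] )] → [Ty [Base str] → [Ty [Base a]]]]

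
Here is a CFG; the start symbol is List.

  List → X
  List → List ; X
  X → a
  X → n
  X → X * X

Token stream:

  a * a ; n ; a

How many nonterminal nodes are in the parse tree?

[List [List [List [X [X a] * [X a]]] ; [X n]] ; [X a]]

8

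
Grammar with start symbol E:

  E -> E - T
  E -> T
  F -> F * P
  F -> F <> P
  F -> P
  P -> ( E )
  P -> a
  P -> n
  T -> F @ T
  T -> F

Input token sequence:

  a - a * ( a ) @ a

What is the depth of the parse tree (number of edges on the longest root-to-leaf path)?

[E [E [T [F [P a]]]] - [T [F [F [P a]] * [P ( [E [T [F [P a]]]] )]] @ [T [F [P a]]]]]

8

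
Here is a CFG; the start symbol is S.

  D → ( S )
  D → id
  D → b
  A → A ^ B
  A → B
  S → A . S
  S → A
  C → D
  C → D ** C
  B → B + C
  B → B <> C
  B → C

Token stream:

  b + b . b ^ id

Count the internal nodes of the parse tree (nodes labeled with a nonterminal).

17

[S [A [B [B [C [D b]]] + [C [D b]]]] . [S [A [A [B [C [D b]]]] ^ [B [C [D id]]]]]]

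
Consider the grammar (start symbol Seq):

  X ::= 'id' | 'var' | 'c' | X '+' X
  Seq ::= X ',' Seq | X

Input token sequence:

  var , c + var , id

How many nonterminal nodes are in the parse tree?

8

[Seq [X var] , [Seq [X [X c] + [X var]] , [Seq [X id]]]]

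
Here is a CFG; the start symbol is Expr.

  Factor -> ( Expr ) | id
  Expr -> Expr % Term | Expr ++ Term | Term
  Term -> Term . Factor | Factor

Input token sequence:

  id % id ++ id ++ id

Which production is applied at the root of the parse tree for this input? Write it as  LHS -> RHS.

[Expr [Expr [Expr [Expr [Term [Factor id]]] % [Term [Factor id]]] ++ [Term [Factor id]]] ++ [Term [Factor id]]]

Expr -> Expr ++ Term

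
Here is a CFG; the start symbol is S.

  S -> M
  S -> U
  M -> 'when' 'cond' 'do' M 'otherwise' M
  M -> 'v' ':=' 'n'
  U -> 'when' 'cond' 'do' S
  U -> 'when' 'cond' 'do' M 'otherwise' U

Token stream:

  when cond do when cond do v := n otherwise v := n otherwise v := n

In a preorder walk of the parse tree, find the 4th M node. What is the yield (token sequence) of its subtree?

[S [M when cond do [M when cond do [M v := n] otherwise [M v := n]] otherwise [M v := n]]]

v := n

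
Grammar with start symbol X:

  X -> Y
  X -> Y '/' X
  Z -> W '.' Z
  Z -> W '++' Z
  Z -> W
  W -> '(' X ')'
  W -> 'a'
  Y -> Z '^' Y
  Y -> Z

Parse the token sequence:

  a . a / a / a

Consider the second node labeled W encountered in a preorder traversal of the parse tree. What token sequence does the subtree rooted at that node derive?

[X [Y [Z [W a] . [Z [W a]]]] / [X [Y [Z [W a]]] / [X [Y [Z [W a]]]]]]

a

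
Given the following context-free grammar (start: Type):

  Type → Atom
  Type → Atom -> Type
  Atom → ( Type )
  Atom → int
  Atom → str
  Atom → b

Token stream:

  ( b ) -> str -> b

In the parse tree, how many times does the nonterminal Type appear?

4

[Type [Atom ( [Type [Atom b]] )] -> [Type [Atom str] -> [Type [Atom b]]]]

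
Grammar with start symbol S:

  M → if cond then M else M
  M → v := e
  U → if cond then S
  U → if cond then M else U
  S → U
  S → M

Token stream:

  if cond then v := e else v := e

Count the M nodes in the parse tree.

[S [M if cond then [M v := e] else [M v := e]]]

3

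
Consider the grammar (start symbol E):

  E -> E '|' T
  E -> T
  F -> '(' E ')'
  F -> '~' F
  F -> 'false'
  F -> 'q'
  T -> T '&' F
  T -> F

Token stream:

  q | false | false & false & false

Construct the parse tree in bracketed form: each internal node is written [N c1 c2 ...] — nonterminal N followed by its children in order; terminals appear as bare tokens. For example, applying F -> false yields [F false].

E
E | T
E | T | T
T | T | T
F | T | T
q | T | T
q | F | T
q | false | T
q | false | T & F
q | false | T & F & F
q | false | F & F & F
q | false | false & F & F
q | false | false & false & F
q | false | false & false & false

[E [E [E [T [F q]]] | [T [F false]]] | [T [T [T [F false]] & [F false]] & [F false]]]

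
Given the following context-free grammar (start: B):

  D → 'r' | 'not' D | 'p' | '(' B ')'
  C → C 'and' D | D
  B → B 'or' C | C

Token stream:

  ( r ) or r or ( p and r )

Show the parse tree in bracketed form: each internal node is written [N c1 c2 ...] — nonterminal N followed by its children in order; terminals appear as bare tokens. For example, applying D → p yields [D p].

B
B or C
B or C or C
C or C or C
D or C or C
( B ) or C or C
( C ) or C or C
( D ) or C or C
( r ) or C or C
( r ) or D or C
( r ) or r or C
( r ) or r or D
( r ) or r or ( B )
( r ) or r or ( C )
( r ) or r or ( C and D )
( r ) or r or ( D and D )
( r ) or r or ( p and D )
( r ) or r or ( p and r )

[B [B [B [C [D ( [B [C [D r]]] )]]] or [C [D r]]] or [C [D ( [B [C [C [D p]] and [D r]]] )]]]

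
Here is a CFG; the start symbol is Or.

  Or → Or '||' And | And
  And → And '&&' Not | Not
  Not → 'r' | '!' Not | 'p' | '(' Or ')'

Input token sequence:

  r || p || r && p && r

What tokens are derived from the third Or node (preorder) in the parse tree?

r

[Or [Or [Or [And [Not r]]] || [And [Not p]]] || [And [And [And [Not r]] && [Not p]] && [Not r]]]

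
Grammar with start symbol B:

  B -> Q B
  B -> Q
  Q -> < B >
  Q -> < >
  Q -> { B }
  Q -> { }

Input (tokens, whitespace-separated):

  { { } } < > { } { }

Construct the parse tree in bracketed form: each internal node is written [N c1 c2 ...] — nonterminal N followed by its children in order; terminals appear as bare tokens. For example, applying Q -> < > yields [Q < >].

B
Q B
{ B } B
{ Q } B
{ { } } B
{ { } } Q B
{ { } } < > B
{ { } } < > Q B
{ { } } < > { } B
{ { } } < > { } Q
{ { } } < > { } { }

[B [Q { [B [Q { }]] }] [B [Q < >] [B [Q { }] [B [Q { }]]]]]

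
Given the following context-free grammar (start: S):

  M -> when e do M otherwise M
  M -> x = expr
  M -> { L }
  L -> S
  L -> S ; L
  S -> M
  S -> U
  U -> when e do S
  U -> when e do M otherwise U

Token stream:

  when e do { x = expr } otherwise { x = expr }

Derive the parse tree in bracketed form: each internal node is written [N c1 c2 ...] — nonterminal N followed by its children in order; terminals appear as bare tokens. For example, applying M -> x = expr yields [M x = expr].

S
M
when e do M otherwise M
when e do { L } otherwise M
when e do { S } otherwise M
when e do { M } otherwise M
when e do { x = expr } otherwise M
when e do { x = expr } otherwise { L }
when e do { x = expr } otherwise { S }
when e do { x = expr } otherwise { M }
when e do { x = expr } otherwise { x = expr }

[S [M when e do [M { [L [S [M x = expr]]] }] otherwise [M { [L [S [M x = expr]]] }]]]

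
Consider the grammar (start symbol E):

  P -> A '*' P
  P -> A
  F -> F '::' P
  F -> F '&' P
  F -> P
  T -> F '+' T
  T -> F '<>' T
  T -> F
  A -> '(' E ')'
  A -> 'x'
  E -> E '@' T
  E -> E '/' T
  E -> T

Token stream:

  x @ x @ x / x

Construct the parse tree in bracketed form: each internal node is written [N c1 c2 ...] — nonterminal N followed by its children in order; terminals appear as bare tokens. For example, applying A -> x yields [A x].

E
E / T
E @ T / T
E @ T @ T / T
T @ T @ T / T
F @ T @ T / T
P @ T @ T / T
A @ T @ T / T
x @ T @ T / T
x @ F @ T / T
x @ P @ T / T
x @ A @ T / T
x @ x @ T / T
x @ x @ F / T
x @ x @ P / T
x @ x @ A / T
x @ x @ x / T
x @ x @ x / F
x @ x @ x / P
x @ x @ x / A
x @ x @ x / x

[E [E [E [E [T [F [P [A x]]]]] @ [T [F [P [A x]]]]] @ [T [F [P [A x]]]]] / [T [F [P [A x]]]]]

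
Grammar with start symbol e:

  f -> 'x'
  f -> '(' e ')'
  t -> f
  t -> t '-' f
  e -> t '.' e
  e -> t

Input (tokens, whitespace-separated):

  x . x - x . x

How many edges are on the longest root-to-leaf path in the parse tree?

5

[e [t [f x]] . [e [t [t [f x]] - [f x]] . [e [t [f x]]]]]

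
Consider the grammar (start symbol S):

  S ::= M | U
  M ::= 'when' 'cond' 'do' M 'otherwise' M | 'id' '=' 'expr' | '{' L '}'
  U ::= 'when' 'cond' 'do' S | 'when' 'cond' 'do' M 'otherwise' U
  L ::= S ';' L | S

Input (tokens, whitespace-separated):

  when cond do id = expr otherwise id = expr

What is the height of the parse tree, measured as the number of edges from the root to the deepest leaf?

3

[S [M when cond do [M id = expr] otherwise [M id = expr]]]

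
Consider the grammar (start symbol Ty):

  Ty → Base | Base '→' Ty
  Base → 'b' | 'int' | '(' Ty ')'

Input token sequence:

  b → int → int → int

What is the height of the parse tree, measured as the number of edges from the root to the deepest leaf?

5

[Ty [Base b] → [Ty [Base int] → [Ty [Base int] → [Ty [Base int]]]]]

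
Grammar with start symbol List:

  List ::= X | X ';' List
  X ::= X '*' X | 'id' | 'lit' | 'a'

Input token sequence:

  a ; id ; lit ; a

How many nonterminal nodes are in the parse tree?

[List [X a] ; [List [X id] ; [List [X lit] ; [List [X a]]]]]

8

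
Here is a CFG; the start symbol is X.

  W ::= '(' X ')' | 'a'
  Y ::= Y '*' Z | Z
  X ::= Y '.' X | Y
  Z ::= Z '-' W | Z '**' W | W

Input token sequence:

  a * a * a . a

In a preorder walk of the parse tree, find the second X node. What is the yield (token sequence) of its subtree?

[X [Y [Y [Y [Z [W a]]] * [Z [W a]]] * [Z [W a]]] . [X [Y [Z [W a]]]]]

a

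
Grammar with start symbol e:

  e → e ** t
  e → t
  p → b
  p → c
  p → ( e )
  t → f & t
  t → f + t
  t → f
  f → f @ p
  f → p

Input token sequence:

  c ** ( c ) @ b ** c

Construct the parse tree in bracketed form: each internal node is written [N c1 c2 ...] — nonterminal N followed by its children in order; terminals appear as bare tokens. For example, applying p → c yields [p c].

[e [e [e [t [f [p c]]]] ** [t [f [f [p ( [e [t [f [p c]]]] )]] @ [p b]]]] ** [t [f [p c]]]]

e
e ** t
e ** t ** t
t ** t ** t
f ** t ** t
p ** t ** t
c ** t ** t
c ** f ** t
c ** f @ p ** t
c ** p @ p ** t
c ** ( e ) @ p ** t
c ** ( t ) @ p ** t
c ** ( f ) @ p ** t
c ** ( p ) @ p ** t
c ** ( c ) @ p ** t
c ** ( c ) @ b ** t
c ** ( c ) @ b ** f
c ** ( c ) @ b ** p
c ** ( c ) @ b ** c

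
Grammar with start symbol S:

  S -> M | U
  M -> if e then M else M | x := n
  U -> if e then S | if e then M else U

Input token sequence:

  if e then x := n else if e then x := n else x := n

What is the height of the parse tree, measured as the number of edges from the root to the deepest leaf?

[S [M if e then [M x := n] else [M if e then [M x := n] else [M x := n]]]]

4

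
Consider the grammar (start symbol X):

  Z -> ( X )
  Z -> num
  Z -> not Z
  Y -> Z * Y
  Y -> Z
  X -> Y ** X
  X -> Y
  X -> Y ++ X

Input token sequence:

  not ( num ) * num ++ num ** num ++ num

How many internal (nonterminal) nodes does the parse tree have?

18

[X [Y [Z not [Z ( [X [Y [Z num]]] )]] * [Y [Z num]]] ++ [X [Y [Z num]] ** [X [Y [Z num]] ++ [X [Y [Z num]]]]]]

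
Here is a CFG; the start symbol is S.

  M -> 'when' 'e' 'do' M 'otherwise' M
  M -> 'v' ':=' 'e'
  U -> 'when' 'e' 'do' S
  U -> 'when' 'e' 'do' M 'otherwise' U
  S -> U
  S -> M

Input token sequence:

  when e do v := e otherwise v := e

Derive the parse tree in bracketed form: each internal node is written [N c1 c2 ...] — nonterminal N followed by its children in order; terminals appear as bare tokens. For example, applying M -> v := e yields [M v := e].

S
M
when e do M otherwise M
when e do v := e otherwise M
when e do v := e otherwise v := e

[S [M when e do [M v := e] otherwise [M v := e]]]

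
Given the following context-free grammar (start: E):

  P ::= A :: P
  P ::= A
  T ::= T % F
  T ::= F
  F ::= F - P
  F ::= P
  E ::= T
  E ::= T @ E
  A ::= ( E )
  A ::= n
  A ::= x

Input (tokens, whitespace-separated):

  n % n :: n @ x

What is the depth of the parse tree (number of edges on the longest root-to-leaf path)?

6

[E [T [T [F [P [A n]]]] % [F [P [A n] :: [P [A n]]]]] @ [E [T [F [P [A x]]]]]]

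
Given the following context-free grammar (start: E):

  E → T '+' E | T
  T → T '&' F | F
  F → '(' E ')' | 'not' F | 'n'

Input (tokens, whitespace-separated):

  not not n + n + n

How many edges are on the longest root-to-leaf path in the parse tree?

5

[E [T [F not [F not [F n]]]] + [E [T [F n]] + [E [T [F n]]]]]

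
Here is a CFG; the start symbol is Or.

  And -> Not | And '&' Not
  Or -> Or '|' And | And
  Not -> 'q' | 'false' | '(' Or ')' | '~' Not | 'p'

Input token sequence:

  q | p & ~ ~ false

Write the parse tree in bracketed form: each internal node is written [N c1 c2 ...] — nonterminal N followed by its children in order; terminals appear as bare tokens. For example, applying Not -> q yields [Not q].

Or
Or | And
And | And
Not | And
q | And
q | And & Not
q | Not & Not
q | p & Not
q | p & ~ Not
q | p & ~ ~ Not
q | p & ~ ~ false

[Or [Or [And [Not q]]] | [And [And [Not p]] & [Not ~ [Not ~ [Not false]]]]]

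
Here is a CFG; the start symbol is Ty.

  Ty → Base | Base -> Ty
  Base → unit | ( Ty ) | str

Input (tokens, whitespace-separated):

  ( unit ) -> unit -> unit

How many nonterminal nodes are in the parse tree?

8

[Ty [Base ( [Ty [Base unit]] )] -> [Ty [Base unit] -> [Ty [Base unit]]]]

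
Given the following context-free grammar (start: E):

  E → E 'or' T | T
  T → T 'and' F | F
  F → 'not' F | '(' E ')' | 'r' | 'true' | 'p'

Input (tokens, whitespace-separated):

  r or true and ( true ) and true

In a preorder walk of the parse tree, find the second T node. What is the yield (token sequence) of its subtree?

true and ( true ) and true

[E [E [T [F r]]] or [T [T [T [F true]] and [F ( [E [T [F true]]] )]] and [F true]]]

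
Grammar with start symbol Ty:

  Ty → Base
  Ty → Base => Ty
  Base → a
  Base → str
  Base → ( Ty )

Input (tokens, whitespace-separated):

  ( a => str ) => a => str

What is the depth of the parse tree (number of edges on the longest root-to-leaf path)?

[Ty [Base ( [Ty [Base a] => [Ty [Base str]]] )] => [Ty [Base a] => [Ty [Base str]]]]

5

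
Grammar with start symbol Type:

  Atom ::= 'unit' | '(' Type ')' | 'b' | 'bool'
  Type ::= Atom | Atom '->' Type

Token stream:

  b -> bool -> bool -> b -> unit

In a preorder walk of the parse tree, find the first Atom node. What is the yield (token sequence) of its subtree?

b

[Type [Atom b] -> [Type [Atom bool] -> [Type [Atom bool] -> [Type [Atom b] -> [Type [Atom unit]]]]]]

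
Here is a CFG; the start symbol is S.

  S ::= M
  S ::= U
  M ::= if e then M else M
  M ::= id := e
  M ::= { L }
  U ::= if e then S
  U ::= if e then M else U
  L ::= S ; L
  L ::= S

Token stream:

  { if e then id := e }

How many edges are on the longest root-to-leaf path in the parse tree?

7

[S [M { [L [S [U if e then [S [M id := e]]]]] }]]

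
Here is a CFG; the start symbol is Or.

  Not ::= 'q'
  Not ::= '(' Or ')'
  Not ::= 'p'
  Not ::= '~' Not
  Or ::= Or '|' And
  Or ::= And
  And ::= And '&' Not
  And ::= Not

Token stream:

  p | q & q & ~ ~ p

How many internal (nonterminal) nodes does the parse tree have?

12

[Or [Or [And [Not p]]] | [And [And [And [Not q]] & [Not q]] & [Not ~ [Not ~ [Not p]]]]]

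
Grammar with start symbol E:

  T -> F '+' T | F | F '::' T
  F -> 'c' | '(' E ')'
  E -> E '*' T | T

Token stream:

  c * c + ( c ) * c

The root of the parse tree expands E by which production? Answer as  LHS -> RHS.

E -> E '*' T

[E [E [E [T [F c]]] * [T [F c] + [T [F ( [E [T [F c]]] )]]]] * [T [F c]]]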